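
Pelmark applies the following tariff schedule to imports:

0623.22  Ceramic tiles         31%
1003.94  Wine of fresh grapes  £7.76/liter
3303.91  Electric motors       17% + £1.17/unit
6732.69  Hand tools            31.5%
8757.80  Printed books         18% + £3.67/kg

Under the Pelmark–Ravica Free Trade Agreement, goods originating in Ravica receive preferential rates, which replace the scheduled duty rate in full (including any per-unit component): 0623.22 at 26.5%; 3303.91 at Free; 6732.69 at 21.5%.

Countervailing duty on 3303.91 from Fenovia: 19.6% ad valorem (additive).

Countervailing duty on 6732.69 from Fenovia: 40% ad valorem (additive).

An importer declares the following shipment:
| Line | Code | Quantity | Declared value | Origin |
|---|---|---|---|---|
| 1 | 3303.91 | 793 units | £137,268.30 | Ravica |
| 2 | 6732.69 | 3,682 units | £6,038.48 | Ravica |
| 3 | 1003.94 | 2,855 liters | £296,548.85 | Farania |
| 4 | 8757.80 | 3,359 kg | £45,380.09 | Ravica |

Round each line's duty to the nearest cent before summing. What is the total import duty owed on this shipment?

£43,949.02

Line 1 (3303.91, Ravica, 793 units, £137,268.30):
Base rate for 3303.91 is 17% + £1.17/unit.
Origin Ravica qualifies under the Pelmark–Ravica agreement and 3303.91 is covered: preferential rate Free applies instead.
The additional-duty order on 3303.91 targets Fenovia, not Ravica; it does not apply.
Duty = £137,268.30 × 0% = £0.00.
Line 2 (6732.69, Ravica, 3,682 units, £6,038.48):
Base rate for 6732.69 is 31.5%.
Origin Ravica qualifies under the Pelmark–Ravica agreement and 6732.69 is covered: preferential rate 21.5% applies instead.
The additional-duty order on 6732.69 targets Fenovia, not Ravica; it does not apply.
Duty = £6,038.48 × 21.5% = £1,298.27.
Line 3 (1003.94, Farania, 2,855 liters, £296,548.85):
Base rate for 1003.94 is £7.76/liter.
Duty = 2,855 × £7.76 = £22,154.80.
Line 4 (8757.80, Ravica, 3,359 kg, £45,380.09):
Base rate for 8757.80 is 18% + £3.67/kg.
Origin Ravica is the FTA partner but 8757.80 is not on the preference list; base rate stands.
Duty = £45,380.09 × 18% + 3,359 × £3.67 = £20,495.95.
Total = £0.00 + £1,298.27 + £22,154.80 + £20,495.95 = £43,949.02.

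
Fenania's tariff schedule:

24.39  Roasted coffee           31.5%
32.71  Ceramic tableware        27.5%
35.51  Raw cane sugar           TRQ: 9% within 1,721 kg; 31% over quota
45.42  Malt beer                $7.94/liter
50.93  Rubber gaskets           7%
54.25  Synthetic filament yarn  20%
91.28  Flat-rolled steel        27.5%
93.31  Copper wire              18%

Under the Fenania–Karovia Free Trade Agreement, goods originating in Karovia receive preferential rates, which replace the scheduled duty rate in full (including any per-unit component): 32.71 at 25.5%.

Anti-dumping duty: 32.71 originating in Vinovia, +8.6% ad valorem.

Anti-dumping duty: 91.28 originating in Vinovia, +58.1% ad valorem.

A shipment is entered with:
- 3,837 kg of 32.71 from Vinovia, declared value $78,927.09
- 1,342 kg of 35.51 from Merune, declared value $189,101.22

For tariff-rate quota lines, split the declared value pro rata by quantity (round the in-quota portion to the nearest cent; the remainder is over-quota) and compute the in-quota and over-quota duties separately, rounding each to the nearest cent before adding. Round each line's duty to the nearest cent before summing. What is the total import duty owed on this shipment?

$45,511.79

Line 1 (32.71, Vinovia, 3,837 kg, $78,927.09):
Base rate for 32.71 is 27.5%.
32.71 has an FTA preferential rate, but origin Vinovia is not Karovia; base rate stands.
Additional duty on 32.71 from Vinovia: +8.6%. Applied ad valorem rate: 27.5% + 8.6% = 36.1%.
Duty = $78,927.09 × 36.1% = $28,492.68.
Line 2 (35.51, Merune, 1,342 kg, $189,101.22):
Code 35.51 is under a tariff-rate quota (threshold 1,721 kg). Quantity 1,342 kg is within the quota, so the in-quota rate 9% applies to the full value.
Duty = $189,101.22 × 9% = $17,019.11.
Total = $28,492.68 + $17,019.11 = $45,511.79.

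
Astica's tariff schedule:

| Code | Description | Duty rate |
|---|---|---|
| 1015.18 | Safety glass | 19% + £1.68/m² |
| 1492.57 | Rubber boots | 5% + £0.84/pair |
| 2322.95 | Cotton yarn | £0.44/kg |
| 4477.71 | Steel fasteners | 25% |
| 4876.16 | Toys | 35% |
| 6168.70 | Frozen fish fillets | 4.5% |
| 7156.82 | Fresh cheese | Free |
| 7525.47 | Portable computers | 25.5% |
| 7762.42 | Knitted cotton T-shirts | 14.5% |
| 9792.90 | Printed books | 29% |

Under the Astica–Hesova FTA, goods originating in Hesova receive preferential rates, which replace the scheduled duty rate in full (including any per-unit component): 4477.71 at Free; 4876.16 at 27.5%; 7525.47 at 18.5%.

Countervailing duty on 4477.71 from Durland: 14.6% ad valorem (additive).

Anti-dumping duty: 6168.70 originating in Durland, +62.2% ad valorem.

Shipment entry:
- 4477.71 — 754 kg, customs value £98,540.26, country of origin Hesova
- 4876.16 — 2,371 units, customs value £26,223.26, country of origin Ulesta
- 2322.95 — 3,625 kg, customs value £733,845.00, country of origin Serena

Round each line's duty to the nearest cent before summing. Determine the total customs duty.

£10,773.14

Line 1 (4477.71, Hesova, 754 kg, £98,540.26):
Base rate for 4477.71 is 25%.
Origin Hesova qualifies under the Astica–Hesova agreement and 4477.71 is covered: preferential rate Free applies instead.
The additional-duty order on 4477.71 targets Durland, not Hesova; it does not apply.
Duty = £98,540.26 × 0% = £0.00.
Line 2 (4876.16, Ulesta, 2,371 units, £26,223.26):
Base rate for 4876.16 is 35%.
4876.16 has an FTA preferential rate, but origin Ulesta is not Hesova; base rate stands.
Duty = £26,223.26 × 35% = £9,178.14.
Line 3 (2322.95, Serena, 3,625 kg, £733,845.00):
Base rate for 2322.95 is £0.44/kg.
Duty = 3,625 × £0.44 = £1,595.00.
Total = £0.00 + £9,178.14 + £1,595.00 = £10,773.14.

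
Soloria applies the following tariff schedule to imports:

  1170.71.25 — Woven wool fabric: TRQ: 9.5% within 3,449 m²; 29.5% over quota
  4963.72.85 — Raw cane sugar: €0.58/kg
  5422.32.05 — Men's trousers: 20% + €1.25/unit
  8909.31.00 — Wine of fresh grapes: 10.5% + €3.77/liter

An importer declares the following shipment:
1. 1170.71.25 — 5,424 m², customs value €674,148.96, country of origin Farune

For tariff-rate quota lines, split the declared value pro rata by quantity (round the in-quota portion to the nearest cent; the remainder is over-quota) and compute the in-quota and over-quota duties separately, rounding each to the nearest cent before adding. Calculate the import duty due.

€113,138.70

Line 1 (1170.71.25, Farune, 5,424 m², €674,148.96):
Code 1170.71.25 is under a tariff-rate quota (threshold 3,449 m²). In-quota: 3,449 m² at 9.5%; over-quota: 1,975 m² at 29.5%.
Pro-rata value split: in-quota = €674,148.96 × 3,449/5,424 = €428,676.21; over-quota = €674,148.96 − €428,676.21 = €245,472.75.
In-quota duty = €428,676.21 × 9.5% = €40,724.24. Over-quota duty = €245,472.75 × 29.5% = €72,414.46.
Line duty = €40,724.24 + €72,414.46 = €113,138.70.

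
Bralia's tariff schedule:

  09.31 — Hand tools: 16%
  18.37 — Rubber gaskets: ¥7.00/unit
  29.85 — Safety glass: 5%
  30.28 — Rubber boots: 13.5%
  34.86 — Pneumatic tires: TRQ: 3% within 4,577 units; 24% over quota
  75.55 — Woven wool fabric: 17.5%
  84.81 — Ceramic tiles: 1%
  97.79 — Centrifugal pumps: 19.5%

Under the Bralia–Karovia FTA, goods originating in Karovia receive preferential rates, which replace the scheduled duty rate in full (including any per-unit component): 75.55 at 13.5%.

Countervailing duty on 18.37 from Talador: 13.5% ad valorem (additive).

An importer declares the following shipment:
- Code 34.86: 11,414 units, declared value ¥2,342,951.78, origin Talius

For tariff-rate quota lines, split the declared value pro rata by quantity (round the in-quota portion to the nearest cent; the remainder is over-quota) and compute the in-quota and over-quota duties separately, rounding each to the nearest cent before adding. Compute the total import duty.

Line 1 (34.86, Talius, 11,414 units, ¥2,342,951.78):
Code 34.86 is under a tariff-rate quota (threshold 4,577 units). In-quota: 4,577 units at 3%; over-quota: 6,837 units at 24%.
Pro-rata value split: in-quota = ¥2,342,951.78 × 4,577/11,414 = ¥939,520.79; over-quota = ¥2,342,951.78 − ¥939,520.79 = ¥1,403,430.99.
In-quota duty = ¥939,520.79 × 3% = ¥28,185.62. Over-quota duty = ¥1,403,430.99 × 24% = ¥336,823.44.
Line duty = ¥28,185.62 + ¥336,823.44 = ¥365,009.06.

¥365,009.06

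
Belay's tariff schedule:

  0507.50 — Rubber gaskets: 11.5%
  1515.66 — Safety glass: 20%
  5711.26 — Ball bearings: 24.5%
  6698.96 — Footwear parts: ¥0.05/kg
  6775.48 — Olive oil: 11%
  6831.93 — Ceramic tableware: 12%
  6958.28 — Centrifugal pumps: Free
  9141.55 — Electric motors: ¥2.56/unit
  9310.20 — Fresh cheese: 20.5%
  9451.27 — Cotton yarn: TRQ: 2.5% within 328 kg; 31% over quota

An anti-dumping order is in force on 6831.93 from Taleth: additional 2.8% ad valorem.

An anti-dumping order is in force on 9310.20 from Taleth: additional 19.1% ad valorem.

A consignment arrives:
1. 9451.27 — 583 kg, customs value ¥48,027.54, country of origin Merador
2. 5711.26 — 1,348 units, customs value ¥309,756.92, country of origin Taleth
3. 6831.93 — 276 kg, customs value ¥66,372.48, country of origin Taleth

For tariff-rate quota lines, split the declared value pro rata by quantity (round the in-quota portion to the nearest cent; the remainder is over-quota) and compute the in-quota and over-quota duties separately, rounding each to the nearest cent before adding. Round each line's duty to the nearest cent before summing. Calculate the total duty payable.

Line 1 (9451.27, Merador, 583 kg, ¥48,027.54):
Code 9451.27 is under a tariff-rate quota (threshold 328 kg). In-quota: 328 kg at 2.5%; over-quota: 255 kg at 31%.
Pro-rata value split: in-quota = ¥48,027.54 × 328/583 = ¥27,020.64; over-quota = ¥48,027.54 − ¥27,020.64 = ¥21,006.90.
In-quota duty = ¥27,020.64 × 2.5% = ¥675.52. Over-quota duty = ¥21,006.90 × 31% = ¥6,512.14.
Line duty = ¥675.52 + ¥6,512.14 = ¥7,187.66.
Line 2 (5711.26, Taleth, 1,348 units, ¥309,756.92):
Base rate for 5711.26 is 24.5%.
Duty = ¥309,756.92 × 24.5% = ¥75,890.45.
Line 3 (6831.93, Taleth, 276 kg, ¥66,372.48):
Base rate for 6831.93 is 12%.
Additional duty on 6831.93 from Taleth: +2.8%. Applied ad valorem rate: 12% + 2.8% = 14.8%.
Duty = ¥66,372.48 × 14.8% = ¥9,823.13.
Total = ¥7,187.66 + ¥75,890.45 + ¥9,823.13 = ¥92,901.24.

¥92,901.24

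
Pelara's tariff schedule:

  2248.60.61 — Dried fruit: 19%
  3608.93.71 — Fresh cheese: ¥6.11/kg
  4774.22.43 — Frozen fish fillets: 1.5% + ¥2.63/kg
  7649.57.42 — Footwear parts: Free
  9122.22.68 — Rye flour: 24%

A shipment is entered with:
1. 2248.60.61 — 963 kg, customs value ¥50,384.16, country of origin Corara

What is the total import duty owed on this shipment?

¥9,572.99

Line 1 (2248.60.61, Corara, 963 kg, ¥50,384.16):
Base rate for 2248.60.61 is 19%.
Duty = ¥50,384.16 × 19% = ¥9,572.99.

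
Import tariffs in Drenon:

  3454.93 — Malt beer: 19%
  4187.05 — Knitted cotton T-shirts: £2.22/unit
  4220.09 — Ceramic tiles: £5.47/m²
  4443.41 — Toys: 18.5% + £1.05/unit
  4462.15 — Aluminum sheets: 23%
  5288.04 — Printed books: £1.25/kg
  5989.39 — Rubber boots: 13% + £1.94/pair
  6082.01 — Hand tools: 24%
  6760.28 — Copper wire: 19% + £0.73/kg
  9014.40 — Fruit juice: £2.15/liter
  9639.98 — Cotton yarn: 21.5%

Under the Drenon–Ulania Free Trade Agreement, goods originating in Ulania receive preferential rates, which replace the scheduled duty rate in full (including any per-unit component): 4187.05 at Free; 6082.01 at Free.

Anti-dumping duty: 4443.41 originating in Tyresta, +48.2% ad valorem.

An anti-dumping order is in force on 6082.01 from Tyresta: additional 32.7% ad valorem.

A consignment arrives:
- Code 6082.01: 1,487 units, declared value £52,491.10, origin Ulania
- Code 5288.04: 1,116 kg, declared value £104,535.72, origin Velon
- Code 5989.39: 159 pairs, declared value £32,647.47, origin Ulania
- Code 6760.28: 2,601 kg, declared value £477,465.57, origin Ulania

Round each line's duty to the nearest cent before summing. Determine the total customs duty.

£98,564.82

Line 1 (6082.01, Ulania, 1,487 units, £52,491.10):
Base rate for 6082.01 is 24%.
Origin Ulania qualifies under the Drenon–Ulania agreement and 6082.01 is covered: preferential rate Free applies instead.
The additional-duty order on 6082.01 targets Tyresta, not Ulania; it does not apply.
Duty = £52,491.10 × 0% = £0.00.
Line 2 (5288.04, Velon, 1,116 kg, £104,535.72):
Base rate for 5288.04 is £1.25/kg.
Duty = 1,116 × £1.25 = £1,395.00.
Line 3 (5989.39, Ulania, 159 pairs, £32,647.47):
Base rate for 5989.39 is 13% + £1.94/pair.
Origin Ulania is the FTA partner but 5989.39 is not on the preference list; base rate stands.
Duty = £32,647.47 × 13% + 159 × £1.94 = £4,552.63.
Line 4 (6760.28, Ulania, 2,601 kg, £477,465.57):
Base rate for 6760.28 is 19% + £0.73/kg.
Origin Ulania is the FTA partner but 6760.28 is not on the preference list; base rate stands.
Duty = £477,465.57 × 19% + 2,601 × £0.73 = £92,617.19.
Total = £0.00 + £1,395.00 + £4,552.63 + £92,617.19 = £98,564.82.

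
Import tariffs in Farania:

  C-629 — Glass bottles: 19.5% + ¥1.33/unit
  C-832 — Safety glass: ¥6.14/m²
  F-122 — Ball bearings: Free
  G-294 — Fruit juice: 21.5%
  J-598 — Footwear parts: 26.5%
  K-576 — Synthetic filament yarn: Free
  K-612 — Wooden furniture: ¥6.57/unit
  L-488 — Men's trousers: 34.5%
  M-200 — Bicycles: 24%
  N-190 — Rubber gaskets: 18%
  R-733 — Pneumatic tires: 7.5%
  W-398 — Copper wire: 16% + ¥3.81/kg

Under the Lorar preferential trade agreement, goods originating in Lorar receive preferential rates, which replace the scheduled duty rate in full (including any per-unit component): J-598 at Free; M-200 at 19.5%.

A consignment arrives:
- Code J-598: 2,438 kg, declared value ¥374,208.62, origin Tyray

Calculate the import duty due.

¥99,165.28

Line 1 (J-598, Tyray, 2,438 kg, ¥374,208.62):
Base rate for J-598 is 26.5%.
J-598 has an FTA preferential rate, but origin Tyray is not Lorar; base rate stands.
Duty = ¥374,208.62 × 26.5% = ¥99,165.28.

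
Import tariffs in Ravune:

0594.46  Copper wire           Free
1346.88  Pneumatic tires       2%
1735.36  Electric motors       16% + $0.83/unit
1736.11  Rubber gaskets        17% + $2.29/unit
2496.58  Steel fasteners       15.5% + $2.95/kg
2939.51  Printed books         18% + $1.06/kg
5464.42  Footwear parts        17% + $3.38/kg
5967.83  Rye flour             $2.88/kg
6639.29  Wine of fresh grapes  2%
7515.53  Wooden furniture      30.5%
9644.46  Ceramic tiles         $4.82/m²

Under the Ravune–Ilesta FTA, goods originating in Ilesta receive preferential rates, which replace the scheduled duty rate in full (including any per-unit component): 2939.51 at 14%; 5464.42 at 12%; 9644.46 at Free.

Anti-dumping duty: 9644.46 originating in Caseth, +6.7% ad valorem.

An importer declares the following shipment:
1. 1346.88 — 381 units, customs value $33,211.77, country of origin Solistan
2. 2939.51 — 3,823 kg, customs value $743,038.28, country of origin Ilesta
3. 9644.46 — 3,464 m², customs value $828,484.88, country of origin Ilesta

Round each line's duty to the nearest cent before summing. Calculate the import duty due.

Line 1 (1346.88, Solistan, 381 units, $33,211.77):
Base rate for 1346.88 is 2%.
Duty = $33,211.77 × 2% = $664.24.
Line 2 (2939.51, Ilesta, 3,823 kg, $743,038.28):
Base rate for 2939.51 is 18% + $1.06/kg.
Origin Ilesta qualifies under the Ravune–Ilesta agreement and 2939.51 is covered: preferential rate 14% applies instead.
Duty = $743,038.28 × 14% = $104,025.36.
Line 3 (9644.46, Ilesta, 3,464 m², $828,484.88):
Base rate for 9644.46 is $4.82/m².
Origin Ilesta qualifies under the Ravune–Ilesta agreement and 9644.46 is covered: preferential rate Free applies instead.
The additional-duty order on 9644.46 targets Caseth, not Ilesta; it does not apply.
Duty = $828,484.88 × 0% = $0.00.
Total = $664.24 + $104,025.36 + $0.00 = $104,689.60.

$104,689.60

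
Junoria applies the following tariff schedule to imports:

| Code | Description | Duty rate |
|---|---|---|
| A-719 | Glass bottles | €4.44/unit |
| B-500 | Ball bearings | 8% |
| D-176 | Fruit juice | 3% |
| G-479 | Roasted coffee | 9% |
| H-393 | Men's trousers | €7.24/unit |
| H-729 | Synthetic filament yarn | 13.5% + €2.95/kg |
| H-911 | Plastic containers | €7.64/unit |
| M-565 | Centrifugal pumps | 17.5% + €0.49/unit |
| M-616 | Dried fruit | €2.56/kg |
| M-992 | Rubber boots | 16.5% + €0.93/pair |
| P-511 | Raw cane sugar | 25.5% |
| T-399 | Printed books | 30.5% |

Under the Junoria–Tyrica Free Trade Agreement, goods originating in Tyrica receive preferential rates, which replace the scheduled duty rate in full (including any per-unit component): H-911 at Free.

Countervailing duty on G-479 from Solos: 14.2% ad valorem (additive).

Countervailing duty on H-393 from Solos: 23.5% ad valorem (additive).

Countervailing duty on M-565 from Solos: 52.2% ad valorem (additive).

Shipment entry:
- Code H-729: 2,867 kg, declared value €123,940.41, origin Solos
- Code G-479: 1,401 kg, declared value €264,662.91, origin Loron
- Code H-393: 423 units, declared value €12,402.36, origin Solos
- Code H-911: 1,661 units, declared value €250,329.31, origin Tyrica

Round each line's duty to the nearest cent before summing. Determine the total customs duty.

€54,986.34

Line 1 (H-729, Solos, 2,867 kg, €123,940.41):
Base rate for H-729 is 13.5% + €2.95/kg.
Duty = €123,940.41 × 13.5% + 2,867 × €2.95 = €25,189.61.
Line 2 (G-479, Loron, 1,401 kg, €264,662.91):
Base rate for G-479 is 9%.
The additional-duty order on G-479 targets Solos, not Loron; it does not apply.
Duty = €264,662.91 × 9% = €23,819.66.
Line 3 (H-393, Solos, 423 units, €12,402.36):
Base rate for H-393 is €7.24/unit.
Additional duty on H-393 from Solos: +23.5% ad valorem. Applied ad valorem rate = 23.5%.
Duty = €12,402.36 × 23.5% + 423 × €7.24 = €5,977.07.
Line 4 (H-911, Tyrica, 1,661 units, €250,329.31):
Base rate for H-911 is €7.64/unit.
Origin Tyrica qualifies under the Junoria–Tyrica agreement and H-911 is covered: preferential rate Free applies instead.
Duty = €250,329.31 × 0% = €0.00.
Total = €25,189.61 + €23,819.66 + €5,977.07 + €0.00 = €54,986.34.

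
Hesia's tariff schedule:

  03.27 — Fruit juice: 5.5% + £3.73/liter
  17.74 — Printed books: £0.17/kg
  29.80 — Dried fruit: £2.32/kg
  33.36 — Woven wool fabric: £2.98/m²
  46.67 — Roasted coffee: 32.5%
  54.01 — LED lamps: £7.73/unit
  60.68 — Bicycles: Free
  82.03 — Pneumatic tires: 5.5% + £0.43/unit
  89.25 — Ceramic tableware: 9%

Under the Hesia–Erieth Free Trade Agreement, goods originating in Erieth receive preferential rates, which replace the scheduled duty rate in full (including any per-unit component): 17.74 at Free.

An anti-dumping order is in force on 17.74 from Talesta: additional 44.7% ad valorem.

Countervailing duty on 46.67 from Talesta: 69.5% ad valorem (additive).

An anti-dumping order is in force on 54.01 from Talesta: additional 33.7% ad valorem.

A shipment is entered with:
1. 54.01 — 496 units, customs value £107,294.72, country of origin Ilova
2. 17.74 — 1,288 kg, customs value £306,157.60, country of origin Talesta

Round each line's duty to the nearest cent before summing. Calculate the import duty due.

Line 1 (54.01, Ilova, 496 units, £107,294.72):
Base rate for 54.01 is £7.73/unit.
The additional-duty order on 54.01 targets Talesta, not Ilova; it does not apply.
Duty = 496 × £7.73 = £3,834.08.
Line 2 (17.74, Talesta, 1,288 kg, £306,157.60):
Base rate for 17.74 is £0.17/kg.
17.74 has an FTA preferential rate, but origin Talesta is not Erieth; base rate stands.
Additional duty on 17.74 from Talesta: +44.7% ad valorem. Applied ad valorem rate = 44.7%.
Duty = £306,157.60 × 44.7% + 1,288 × £0.17 = £137,071.41.
Total = £3,834.08 + £137,071.41 = £140,905.49.

£140,905.49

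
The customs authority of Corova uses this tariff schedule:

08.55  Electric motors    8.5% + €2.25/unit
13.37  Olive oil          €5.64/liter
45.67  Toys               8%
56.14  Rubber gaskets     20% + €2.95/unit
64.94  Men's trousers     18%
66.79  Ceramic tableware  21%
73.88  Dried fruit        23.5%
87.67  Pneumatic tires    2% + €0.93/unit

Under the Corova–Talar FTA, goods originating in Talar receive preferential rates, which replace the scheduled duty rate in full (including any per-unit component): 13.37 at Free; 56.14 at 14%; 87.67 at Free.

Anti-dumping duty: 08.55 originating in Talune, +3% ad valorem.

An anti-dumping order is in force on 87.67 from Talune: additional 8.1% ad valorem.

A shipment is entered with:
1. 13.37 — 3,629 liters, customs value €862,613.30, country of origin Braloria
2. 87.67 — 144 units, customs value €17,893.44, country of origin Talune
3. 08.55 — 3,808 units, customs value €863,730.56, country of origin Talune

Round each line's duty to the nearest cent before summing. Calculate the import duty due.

€130,305.73

Line 1 (13.37, Braloria, 3,629 liters, €862,613.30):
Base rate for 13.37 is €5.64/liter.
13.37 has an FTA preferential rate, but origin Braloria is not Talar; base rate stands.
Duty = 3,629 × €5.64 = €20,467.56.
Line 2 (87.67, Talune, 144 units, €17,893.44):
Base rate for 87.67 is 2% + €0.93/unit.
87.67 has an FTA preferential rate, but origin Talune is not Talar; base rate stands.
Additional duty on 87.67 from Talune: +8.1%. Applied ad valorem rate: 2% + 8.1% = 10.1%.
Duty = €17,893.44 × 10.1% + 144 × €0.93 = €1,941.16.
Line 3 (08.55, Talune, 3,808 units, €863,730.56):
Base rate for 08.55 is 8.5% + €2.25/unit.
Additional duty on 08.55 from Talune: +3%. Applied ad valorem rate: 8.5% + 3% = 11.5%.
Duty = €863,730.56 × 11.5% + 3,808 × €2.25 = €107,897.01.
Total = €20,467.56 + €1,941.16 + €107,897.01 = €130,305.73.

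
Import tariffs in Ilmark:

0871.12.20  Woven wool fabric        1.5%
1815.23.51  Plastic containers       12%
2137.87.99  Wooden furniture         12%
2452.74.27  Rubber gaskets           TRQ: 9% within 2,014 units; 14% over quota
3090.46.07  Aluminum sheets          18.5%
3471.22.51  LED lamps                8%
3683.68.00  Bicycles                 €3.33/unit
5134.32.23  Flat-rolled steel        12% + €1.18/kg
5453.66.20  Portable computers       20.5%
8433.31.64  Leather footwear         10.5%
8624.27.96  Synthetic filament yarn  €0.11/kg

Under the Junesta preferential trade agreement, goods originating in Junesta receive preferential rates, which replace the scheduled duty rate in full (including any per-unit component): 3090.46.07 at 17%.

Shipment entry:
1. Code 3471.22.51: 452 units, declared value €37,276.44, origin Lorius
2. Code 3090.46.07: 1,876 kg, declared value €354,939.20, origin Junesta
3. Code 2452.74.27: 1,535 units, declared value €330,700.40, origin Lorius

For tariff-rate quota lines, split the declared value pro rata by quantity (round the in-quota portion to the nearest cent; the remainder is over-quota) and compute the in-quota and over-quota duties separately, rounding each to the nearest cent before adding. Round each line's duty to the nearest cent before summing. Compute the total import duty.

Line 1 (3471.22.51, Lorius, 452 units, €37,276.44):
Base rate for 3471.22.51 is 8%.
Duty = €37,276.44 × 8% = €2,982.12.
Line 2 (3090.46.07, Junesta, 1,876 kg, €354,939.20):
Base rate for 3090.46.07 is 18.5%.
Origin Junesta qualifies under the Ilmark–Junesta agreement and 3090.46.07 is covered: preferential rate 17% applies instead.
Duty = €354,939.20 × 17% = €60,339.66.
Line 3 (2452.74.27, Lorius, 1,535 units, €330,700.40):
Code 2452.74.27 is under a tariff-rate quota (threshold 2,014 units). Quantity 1,535 units is within the quota, so the in-quota rate 9% applies to the full value.
Duty = €330,700.40 × 9% = €29,763.04.
Total = €2,982.12 + €60,339.66 + €29,763.04 = €93,084.82.

€93,084.82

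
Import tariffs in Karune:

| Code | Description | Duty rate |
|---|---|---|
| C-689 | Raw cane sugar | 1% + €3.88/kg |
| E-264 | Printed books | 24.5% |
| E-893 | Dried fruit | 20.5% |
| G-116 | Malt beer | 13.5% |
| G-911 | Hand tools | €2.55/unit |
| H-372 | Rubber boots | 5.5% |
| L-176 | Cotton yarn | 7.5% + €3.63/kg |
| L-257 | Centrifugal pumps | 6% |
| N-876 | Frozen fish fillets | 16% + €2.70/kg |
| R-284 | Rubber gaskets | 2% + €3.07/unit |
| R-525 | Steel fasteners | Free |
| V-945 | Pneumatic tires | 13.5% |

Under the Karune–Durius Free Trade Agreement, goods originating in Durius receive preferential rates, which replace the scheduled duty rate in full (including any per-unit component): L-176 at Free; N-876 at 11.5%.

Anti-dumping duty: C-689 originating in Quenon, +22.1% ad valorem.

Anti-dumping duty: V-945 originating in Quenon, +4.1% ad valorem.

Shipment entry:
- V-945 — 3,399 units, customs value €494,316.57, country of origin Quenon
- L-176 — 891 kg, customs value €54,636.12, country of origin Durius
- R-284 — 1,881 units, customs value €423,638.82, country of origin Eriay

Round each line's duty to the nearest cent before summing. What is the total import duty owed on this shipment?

Line 1 (V-945, Quenon, 3,399 units, €494,316.57):
Base rate for V-945 is 13.5%.
Additional duty on V-945 from Quenon: +4.1%. Applied ad valorem rate: 13.5% + 4.1% = 17.6%.
Duty = €494,316.57 × 17.6% = €86,999.72.
Line 2 (L-176, Durius, 891 kg, €54,636.12):
Base rate for L-176 is 7.5% + €3.63/kg.
Origin Durius qualifies under the Karune–Durius agreement and L-176 is covered: preferential rate Free applies instead.
Duty = €54,636.12 × 0% = €0.00.
Line 3 (R-284, Eriay, 1,881 units, €423,638.82):
Base rate for R-284 is 2% + €3.07/unit.
Duty = €423,638.82 × 2% + 1,881 × €3.07 = €14,247.45.
Total = €86,999.72 + €0.00 + €14,247.45 = €101,247.17.

€101,247.17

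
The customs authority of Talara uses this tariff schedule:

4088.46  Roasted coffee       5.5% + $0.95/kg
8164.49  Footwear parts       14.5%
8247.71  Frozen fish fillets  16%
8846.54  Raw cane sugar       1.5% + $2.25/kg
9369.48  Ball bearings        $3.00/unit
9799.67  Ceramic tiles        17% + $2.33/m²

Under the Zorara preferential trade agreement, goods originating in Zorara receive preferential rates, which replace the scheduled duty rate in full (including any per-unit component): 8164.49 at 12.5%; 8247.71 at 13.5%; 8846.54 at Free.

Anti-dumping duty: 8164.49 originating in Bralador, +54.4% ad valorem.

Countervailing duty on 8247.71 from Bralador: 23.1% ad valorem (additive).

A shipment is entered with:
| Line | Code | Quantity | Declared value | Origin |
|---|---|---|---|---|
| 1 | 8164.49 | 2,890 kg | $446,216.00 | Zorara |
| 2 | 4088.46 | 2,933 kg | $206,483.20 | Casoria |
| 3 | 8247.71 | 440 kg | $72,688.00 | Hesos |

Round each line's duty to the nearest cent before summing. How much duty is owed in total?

$81,550.01

Line 1 (8164.49, Zorara, 2,890 kg, $446,216.00):
Base rate for 8164.49 is 14.5%.
Origin Zorara qualifies under the Talara–Zorara agreement and 8164.49 is covered: preferential rate 12.5% applies instead.
The additional-duty order on 8164.49 targets Bralador, not Zorara; it does not apply.
Duty = $446,216.00 × 12.5% = $55,777.00.
Line 2 (4088.46, Casoria, 2,933 kg, $206,483.20):
Base rate for 4088.46 is 5.5% + $0.95/kg.
Duty = $206,483.20 × 5.5% + 2,933 × $0.95 = $14,142.93.
Line 3 (8247.71, Hesos, 440 kg, $72,688.00):
Base rate for 8247.71 is 16%.
8247.71 has an FTA preferential rate, but origin Hesos is not Zorara; base rate stands.
The additional-duty order on 8247.71 targets Bralador, not Hesos; it does not apply.
Duty = $72,688.00 × 16% = $11,630.08.
Total = $55,777.00 + $14,142.93 + $11,630.08 = $81,550.01.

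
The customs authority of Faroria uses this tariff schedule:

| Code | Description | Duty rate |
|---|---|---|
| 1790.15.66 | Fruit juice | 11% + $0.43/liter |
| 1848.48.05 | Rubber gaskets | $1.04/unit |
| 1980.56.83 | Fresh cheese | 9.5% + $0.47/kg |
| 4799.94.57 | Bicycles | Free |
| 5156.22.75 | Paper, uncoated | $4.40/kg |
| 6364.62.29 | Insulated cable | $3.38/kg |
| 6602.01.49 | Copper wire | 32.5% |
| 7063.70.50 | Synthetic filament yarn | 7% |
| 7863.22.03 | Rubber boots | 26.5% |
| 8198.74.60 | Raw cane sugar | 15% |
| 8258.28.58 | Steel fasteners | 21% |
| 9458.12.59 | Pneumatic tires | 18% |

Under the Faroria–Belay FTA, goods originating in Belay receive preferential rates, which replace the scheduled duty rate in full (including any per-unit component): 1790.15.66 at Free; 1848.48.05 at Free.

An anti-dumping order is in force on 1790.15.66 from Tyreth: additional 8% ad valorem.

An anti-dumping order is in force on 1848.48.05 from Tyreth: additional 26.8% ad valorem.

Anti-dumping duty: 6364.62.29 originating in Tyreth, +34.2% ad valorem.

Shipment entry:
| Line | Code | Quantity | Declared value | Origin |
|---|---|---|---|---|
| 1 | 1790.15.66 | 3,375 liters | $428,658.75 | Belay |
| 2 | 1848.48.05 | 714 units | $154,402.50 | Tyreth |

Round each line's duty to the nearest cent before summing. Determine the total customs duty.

$42,122.43

Line 1 (1790.15.66, Belay, 3,375 liters, $428,658.75):
Base rate for 1790.15.66 is 11% + $0.43/liter.
Origin Belay qualifies under the Faroria–Belay agreement and 1790.15.66 is covered: preferential rate Free applies instead.
The additional-duty order on 1790.15.66 targets Tyreth, not Belay; it does not apply.
Duty = $428,658.75 × 0% = $0.00.
Line 2 (1848.48.05, Tyreth, 714 units, $154,402.50):
Base rate for 1848.48.05 is $1.04/unit.
1848.48.05 has an FTA preferential rate, but origin Tyreth is not Belay; base rate stands.
Additional duty on 1848.48.05 from Tyreth: +26.8% ad valorem. Applied ad valorem rate = 26.8%.
Duty = $154,402.50 × 26.8% + 714 × $1.04 = $42,122.43.
Total = $0.00 + $42,122.43 = $42,122.43.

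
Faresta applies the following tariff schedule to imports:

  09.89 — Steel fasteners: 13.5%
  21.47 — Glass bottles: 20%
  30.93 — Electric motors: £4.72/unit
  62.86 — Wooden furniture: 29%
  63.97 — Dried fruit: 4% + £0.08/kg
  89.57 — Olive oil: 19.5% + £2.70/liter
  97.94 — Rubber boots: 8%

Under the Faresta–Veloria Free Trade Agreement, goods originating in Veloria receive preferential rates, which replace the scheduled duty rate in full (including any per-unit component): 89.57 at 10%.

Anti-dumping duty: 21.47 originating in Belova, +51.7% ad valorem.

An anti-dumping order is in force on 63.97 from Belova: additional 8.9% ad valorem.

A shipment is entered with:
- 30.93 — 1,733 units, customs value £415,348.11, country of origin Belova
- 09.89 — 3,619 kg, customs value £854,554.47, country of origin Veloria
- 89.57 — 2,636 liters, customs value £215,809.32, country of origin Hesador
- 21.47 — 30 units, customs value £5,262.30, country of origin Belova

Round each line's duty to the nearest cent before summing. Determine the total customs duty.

£176,517.70

Line 1 (30.93, Belova, 1,733 units, £415,348.11):
Base rate for 30.93 is £4.72/unit.
Duty = 1,733 × £4.72 = £8,179.76.
Line 2 (09.89, Veloria, 3,619 kg, £854,554.47):
Base rate for 09.89 is 13.5%.
Origin Veloria is the FTA partner but 09.89 is not on the preference list; base rate stands.
Duty = £854,554.47 × 13.5% = £115,364.85.
Line 3 (89.57, Hesador, 2,636 liters, £215,809.32):
Base rate for 89.57 is 19.5% + £2.70/liter.
89.57 has an FTA preferential rate, but origin Hesador is not Veloria; base rate stands.
Duty = £215,809.32 × 19.5% + 2,636 × £2.70 = £49,200.02.
Line 4 (21.47, Belova, 30 units, £5,262.30):
Base rate for 21.47 is 20%.
Additional duty on 21.47 from Belova: +51.7%. Applied ad valorem rate: 20% + 51.7% = 71.7%.
Duty = £5,262.30 × 71.7% = £3,773.07.
Total = £8,179.76 + £115,364.85 + £49,200.02 + £3,773.07 = £176,517.70.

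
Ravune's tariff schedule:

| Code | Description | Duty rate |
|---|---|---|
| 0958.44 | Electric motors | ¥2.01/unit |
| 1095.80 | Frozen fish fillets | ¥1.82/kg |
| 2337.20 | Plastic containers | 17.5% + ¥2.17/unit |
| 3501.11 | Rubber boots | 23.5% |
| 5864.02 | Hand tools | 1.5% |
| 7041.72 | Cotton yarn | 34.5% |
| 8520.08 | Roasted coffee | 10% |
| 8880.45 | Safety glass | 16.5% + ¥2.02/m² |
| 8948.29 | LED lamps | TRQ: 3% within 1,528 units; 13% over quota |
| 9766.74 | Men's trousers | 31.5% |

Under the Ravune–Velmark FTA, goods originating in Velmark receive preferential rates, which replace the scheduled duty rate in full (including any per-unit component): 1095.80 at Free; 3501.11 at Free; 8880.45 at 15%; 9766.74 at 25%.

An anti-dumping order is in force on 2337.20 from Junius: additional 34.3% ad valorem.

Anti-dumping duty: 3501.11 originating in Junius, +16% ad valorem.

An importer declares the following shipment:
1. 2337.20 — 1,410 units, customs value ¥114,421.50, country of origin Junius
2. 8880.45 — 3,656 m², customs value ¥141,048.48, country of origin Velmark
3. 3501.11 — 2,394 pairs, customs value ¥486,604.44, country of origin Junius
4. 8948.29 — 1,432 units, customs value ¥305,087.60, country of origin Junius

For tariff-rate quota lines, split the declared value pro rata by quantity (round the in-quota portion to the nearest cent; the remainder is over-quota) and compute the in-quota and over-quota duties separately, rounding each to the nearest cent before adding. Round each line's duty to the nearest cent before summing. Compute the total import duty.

¥284,848.69

Line 1 (2337.20, Junius, 1,410 units, ¥114,421.50):
Base rate for 2337.20 is 17.5% + ¥2.17/unit.
Additional duty on 2337.20 from Junius: +34.3%. Applied ad valorem rate: 17.5% + 34.3% = 51.8%.
Duty = ¥114,421.50 × 51.8% + 1,410 × ¥2.17 = ¥62,330.04.
Line 2 (8880.45, Velmark, 3,656 m², ¥141,048.48):
Base rate for 8880.45 is 16.5% + ¥2.02/m².
Origin Velmark qualifies under the Ravune–Velmark agreement and 8880.45 is covered: preferential rate 15% applies instead.
Duty = ¥141,048.48 × 15% = ¥21,157.27.
Line 3 (3501.11, Junius, 2,394 pairs, ¥486,604.44):
Base rate for 3501.11 is 23.5%.
3501.11 has an FTA preferential rate, but origin Junius is not Velmark; base rate stands.
Additional duty on 3501.11 from Junius: +16%. Applied ad valorem rate: 23.5% + 16% = 39.5%.
Duty = ¥486,604.44 × 39.5% = ¥192,208.75.
Line 4 (8948.29, Junius, 1,432 units, ¥305,087.60):
Code 8948.29 is under a tariff-rate quota (threshold 1,528 units). Quantity 1,432 units is within the quota, so the in-quota rate 3% applies to the full value.
Duty = ¥305,087.60 × 3% = ¥9,152.63.
Total = ¥62,330.04 + ¥21,157.27 + ¥192,208.75 + ¥9,152.63 = ¥284,848.69.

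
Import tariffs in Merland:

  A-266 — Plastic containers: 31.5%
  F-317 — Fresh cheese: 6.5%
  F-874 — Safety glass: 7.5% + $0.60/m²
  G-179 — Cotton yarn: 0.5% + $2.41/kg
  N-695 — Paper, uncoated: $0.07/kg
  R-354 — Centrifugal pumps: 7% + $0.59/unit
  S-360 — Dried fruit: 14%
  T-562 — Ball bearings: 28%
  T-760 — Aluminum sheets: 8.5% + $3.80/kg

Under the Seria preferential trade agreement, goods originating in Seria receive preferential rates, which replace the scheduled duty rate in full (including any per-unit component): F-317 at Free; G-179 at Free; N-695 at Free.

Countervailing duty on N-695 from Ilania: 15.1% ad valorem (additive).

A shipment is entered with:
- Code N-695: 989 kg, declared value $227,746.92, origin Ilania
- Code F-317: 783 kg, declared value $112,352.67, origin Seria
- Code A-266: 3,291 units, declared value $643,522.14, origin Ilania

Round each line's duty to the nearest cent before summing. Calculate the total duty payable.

Line 1 (N-695, Ilania, 989 kg, $227,746.92):
Base rate for N-695 is $0.07/kg.
N-695 has an FTA preferential rate, but origin Ilania is not Seria; base rate stands.
Additional duty on N-695 from Ilania: +15.1% ad valorem. Applied ad valorem rate = 15.1%.
Duty = $227,746.92 × 15.1% + 989 × $0.07 = $34,459.01.
Line 2 (F-317, Seria, 783 kg, $112,352.67):
Base rate for F-317 is 6.5%.
Origin Seria qualifies under the Merland–Seria agreement and F-317 is covered: preferential rate Free applies instead.
Duty = $112,352.67 × 0% = $0.00.
Line 3 (A-266, Ilania, 3,291 units, $643,522.14):
Base rate for A-266 is 31.5%.
Duty = $643,522.14 × 31.5% = $202,709.47.
Total = $34,459.01 + $0.00 + $202,709.47 = $237,168.48.

$237,168.48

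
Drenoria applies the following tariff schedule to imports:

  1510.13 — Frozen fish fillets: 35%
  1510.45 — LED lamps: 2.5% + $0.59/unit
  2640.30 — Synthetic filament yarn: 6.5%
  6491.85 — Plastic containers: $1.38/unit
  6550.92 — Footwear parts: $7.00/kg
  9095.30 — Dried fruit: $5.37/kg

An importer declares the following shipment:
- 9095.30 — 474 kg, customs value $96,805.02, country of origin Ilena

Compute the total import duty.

Line 1 (9095.30, Ilena, 474 kg, $96,805.02):
Base rate for 9095.30 is $5.37/kg.
Duty = 474 × $5.37 = $2,545.38.

$2,545.38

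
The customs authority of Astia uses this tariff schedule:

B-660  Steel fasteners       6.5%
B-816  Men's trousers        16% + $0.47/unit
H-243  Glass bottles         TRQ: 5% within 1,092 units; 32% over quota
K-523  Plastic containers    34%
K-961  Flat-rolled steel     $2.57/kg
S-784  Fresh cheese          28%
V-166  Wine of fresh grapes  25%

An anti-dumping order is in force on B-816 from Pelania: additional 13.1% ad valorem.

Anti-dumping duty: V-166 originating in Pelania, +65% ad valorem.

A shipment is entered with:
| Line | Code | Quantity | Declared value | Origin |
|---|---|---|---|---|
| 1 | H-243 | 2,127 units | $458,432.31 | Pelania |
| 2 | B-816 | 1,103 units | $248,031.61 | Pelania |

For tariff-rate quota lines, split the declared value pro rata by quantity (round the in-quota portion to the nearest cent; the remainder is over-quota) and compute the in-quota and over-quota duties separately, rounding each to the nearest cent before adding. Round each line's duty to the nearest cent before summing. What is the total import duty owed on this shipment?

Line 1 (H-243, Pelania, 2,127 units, $458,432.31):
Code H-243 is under a tariff-rate quota (threshold 1,092 units). In-quota: 1,092 units at 5%; over-quota: 1,035 units at 32%.
Pro-rata value split: in-quota = $458,432.31 × 1,092/2,127 = $235,358.76; over-quota = $458,432.31 − $235,358.76 = $223,073.55.
In-quota duty = $235,358.76 × 5% = $11,767.94. Over-quota duty = $223,073.55 × 32% = $71,383.54.
Line duty = $11,767.94 + $71,383.54 = $83,151.48.
Line 2 (B-816, Pelania, 1,103 units, $248,031.61):
Base rate for B-816 is 16% + $0.47/unit.
Additional duty on B-816 from Pelania: +13.1%. Applied ad valorem rate: 16% + 13.1% = 29.1%.
Duty = $248,031.61 × 29.1% + 1,103 × $0.47 = $72,695.61.
Total = $83,151.48 + $72,695.61 = $155,847.09.

$155,847.09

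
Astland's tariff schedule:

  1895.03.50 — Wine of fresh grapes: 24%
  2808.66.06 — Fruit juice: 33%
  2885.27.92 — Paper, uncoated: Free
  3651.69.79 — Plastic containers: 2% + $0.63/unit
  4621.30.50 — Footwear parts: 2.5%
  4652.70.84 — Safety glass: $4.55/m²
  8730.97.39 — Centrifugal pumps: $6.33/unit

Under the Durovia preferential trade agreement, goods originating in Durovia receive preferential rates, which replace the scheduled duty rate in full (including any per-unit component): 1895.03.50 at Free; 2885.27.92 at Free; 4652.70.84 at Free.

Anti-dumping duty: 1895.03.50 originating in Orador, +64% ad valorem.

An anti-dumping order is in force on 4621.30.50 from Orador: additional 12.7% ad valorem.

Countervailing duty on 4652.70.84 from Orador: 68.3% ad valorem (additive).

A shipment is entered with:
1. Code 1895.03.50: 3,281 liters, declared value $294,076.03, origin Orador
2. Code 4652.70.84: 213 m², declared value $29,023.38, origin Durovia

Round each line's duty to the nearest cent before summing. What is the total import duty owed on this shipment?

$258,786.91

Line 1 (1895.03.50, Orador, 3,281 liters, $294,076.03):
Base rate for 1895.03.50 is 24%.
1895.03.50 has an FTA preferential rate, but origin Orador is not Durovia; base rate stands.
Additional duty on 1895.03.50 from Orador: +64%. Applied ad valorem rate: 24% + 64% = 88%.
Duty = $294,076.03 × 88% = $258,786.91.
Line 2 (4652.70.84, Durovia, 213 m², $29,023.38):
Base rate for 4652.70.84 is $4.55/m².
Origin Durovia qualifies under the Astland–Durovia agreement and 4652.70.84 is covered: preferential rate Free applies instead.
The additional-duty order on 4652.70.84 targets Orador, not Durovia; it does not apply.
Duty = $29,023.38 × 0% = $0.00.
Total = $258,786.91 + $0.00 = $258,786.91.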